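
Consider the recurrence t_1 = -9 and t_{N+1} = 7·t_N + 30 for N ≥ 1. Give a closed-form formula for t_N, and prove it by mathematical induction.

Computing the first terms: t_1 = -9, t_2 = -33, t_3 = -201. This suggests t_N = -4·7^(N - 1) - 5.
When N = 1: the formula gives -9 = -9 = t_1.
Inductive step: suppose the statement holds for some k ≥ 1, so t_k = -4·7^(k - 1) - 5.
Then t_{k+1} = 7·t_k + 30 = 7·(-4·7^(k - 1) - 5) + 30 = -4·7^k - 5 = -4·7^((k+1) - 1) - 5,
which is the claimed formula at N = k+1.
This completes the induction.

t_N = -4·7^(N - 1) - 5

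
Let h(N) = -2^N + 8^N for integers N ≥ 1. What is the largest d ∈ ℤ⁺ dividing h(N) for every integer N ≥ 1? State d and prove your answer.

d = 6

Computing the first values: h(1) = 6 and h(2) = 60; gcd(6, 60) = 6, so d ≤ 6.
We prove 6 | -2^N + 8^N for all N ≥ 1 by induction on N.
Base step (N = 1): h(1) = 6 = 6·(1), so 6 | h(1).
Suppose the result is true for N = j, i.e. 6 | h(j). Then
8^{j+1} − 2^{j+1} = 8·8^j − 2·2^j = 8·(8^j − 2^j) + (6)·2^j. The first term is divisible by 6 by the inductive hypothesis, and the second term (6)·2^j is divisible by 6 since 6 | 6. Hence 6 | h(j+1).
Hence, by induction on N, the claim holds for every N ≥ 1.
Therefore the largest such d is 6.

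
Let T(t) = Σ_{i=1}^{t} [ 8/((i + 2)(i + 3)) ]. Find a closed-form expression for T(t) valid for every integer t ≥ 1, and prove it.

T(t) = 8t/(3(t + 3))

We claim T(t) = 8t/(3(t + 3)) for all t ≥ 1.
Base step (t = 1): T(1) = 2/3, and the closed form gives 2/3. They agree.
Suppose the result is true for t = i, so T(i) = 8i/(3(i + 3)).
Then T(i+1) = T(i) + (8/((i + 3)(i + 4))) = (8i/(3(i + 3))) + (8/((i + 3)(i + 4))).
Simplifying, T(i+1) = 8(i + 1)/(3(i + 4)) = 8(i+1)/(3((i+1) + 3)),
which is the closed form with t = i+1.
By the principle of mathematical induction, the result holds for all t ≥ 1.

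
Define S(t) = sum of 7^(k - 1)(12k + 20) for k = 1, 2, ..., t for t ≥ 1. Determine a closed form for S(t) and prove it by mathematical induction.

We claim S(t) = 7^t(2t + 3) - 3 for all t ≥ 1.
When t = 1: S(1) = 32, and the closed form gives 32. They agree.
Inductive step: suppose the statement holds for some k ≥ 1, so S(k) = 7^k(2k + 3) - 3.
Then S(k+1) = S(k) + (7^k(12k + 32)) = (7^k(2k + 3) - 3) + (7^k(12k + 32)).
Simplifying, S(k+1) = 14·7^k·k + 35·7^k - 3 = 7^(k+1)(2(k+1) + 3) - 3,
which is the closed form with t = k+1.
By induction, the statement is established for all t ≥ 1.

S(t) = 7^t(2t + 3) - 3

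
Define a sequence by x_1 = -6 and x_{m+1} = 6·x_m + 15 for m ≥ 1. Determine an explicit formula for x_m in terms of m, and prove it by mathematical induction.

Computing the first terms: x_1 = -6, x_2 = -21, x_3 = -111. This suggests x_m = -3·6^(m - 1) - 3.
Base case (m = 1): the formula gives -6 = -6 = x_1.
For the inductive step, assume it holds for an arbitrary j ≥ 1, so x_j = -3·6^(j - 1) - 3.
Then x_{j+1} = 6·x_j + 15 = 6·(-3·6^(j - 1) - 3) + 15 = -3·6^j - 3 = -3·6^((j+1) - 1) - 3,
which is the claimed formula at m = j+1.
By induction, the statement is established for all m ≥ 1.

x_m = -3·6^(m - 1) - 3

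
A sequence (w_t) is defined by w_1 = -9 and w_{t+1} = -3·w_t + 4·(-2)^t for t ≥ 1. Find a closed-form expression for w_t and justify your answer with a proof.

w_t = (-2)^(t + 2) - (-3)^(t - 1)

Computing the first terms: w_1 = -9, w_2 = 19, w_3 = -41. This suggests w_t = (-2)^(t + 2) - (-3)^(t - 1).
Base step (t = 1): the formula gives -9 = -9 = w_1.
Suppose the result is true for t = k, so w_k = (-2)^(k + 2) - (-3)^(k - 1).
Then w_{k+1} = -3·w_k + 4·(-2)^k = -3·((-2)^(k + 2) - (-3)^(k - 1)) + 4·(-2)^k = (-2)^(k + 3) - (-3)^k = (-2)^((k+1) + 2) - (-3)^((k+1) - 1),
which is the claimed formula at t = k+1.
By induction, the statement is established for all t ≥ 1.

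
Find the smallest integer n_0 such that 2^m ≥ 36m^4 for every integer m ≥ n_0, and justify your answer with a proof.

n_0 = 24

At m = 23: 8388608 < 10074276, so the inequality fails and n_0 ≥ 24. We prove 2^m ≥ 36m^4 for all m ≥ 24.
Base step (m = 24): 2^m = 16777216 and 36m^4 = 11943936, so 16777216 ≥ 11943936.
Suppose the result is true for m = j, so 2^j ≥ 36j^4.
Then 2^(j + 1) = 2·(2^j) ≥ 2·(36j^4).
Also, for j ≥ 24 we have 2·(36j^4) ≥ 36(j+1)^4, since 2 ≥ (1 + 1/j)^4 for all j ≥ 24.
Combining, 2^(j + 1) ≥ 36(j+1)^4.
By the principle of mathematical induction, the result holds for all m ≥ 24.
Hence the smallest such n_0 is 24.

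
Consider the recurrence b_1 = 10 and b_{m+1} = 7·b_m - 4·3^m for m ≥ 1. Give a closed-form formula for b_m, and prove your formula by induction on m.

b_m = 3^m + 7^m

Computing the first terms: b_1 = 10, b_2 = 58, b_3 = 370. This suggests b_m = 3^m + 7^m.
Base case (m = 1): the formula gives 10 = 10 = b_1.
Inductive step: suppose the statement holds for some p ≥ 1, so b_p = 3^p + 7^p.
Then b_{p+1} = 7·b_p - 4·3^p = 7·(3^p + 7^p) - 4·3^p = 3^(p + 1) + 7^(p + 1),
which is the claimed formula at m = p+1.
By the principle of mathematical induction, the result holds for all m ≥ 1.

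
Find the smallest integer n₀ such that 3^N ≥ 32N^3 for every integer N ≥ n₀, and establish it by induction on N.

n₀ = 10

At N = 9: 19683 < 23328, so the inequality fails and n₀ ≥ 10. We prove 3^N ≥ 32N^3 for all N ≥ 10.
When N = 10: 3^N = 59049 and 32N^3 = 32000, so 59049 ≥ 32000.
Suppose the result is true for N = j, so 3^j ≥ 32j^3.
Then 3^(j + 1) = 3·(3^j) ≥ 3·(32j^3).
Also, for j ≥ 10 we have 3·(32j^3) ≥ 32(j+1)^3, since 3 ≥ (1 + 1/j)^3 for all j ≥ 10.
Combining, 3^(j + 1) ≥ 32(j+1)^3.
This completes the induction.
Hence the smallest such n₀ is 10.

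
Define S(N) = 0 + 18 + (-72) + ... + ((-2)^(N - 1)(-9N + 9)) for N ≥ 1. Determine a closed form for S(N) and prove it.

We claim S(N) = (-2)^N(3N - 2) + 2 for all N ≥ 1.
Base step (N = 1): S(1) = 0, and the closed form gives 0. They agree.
Inductive step: suppose the statement holds for some k ≥ 1, so S(k) = (-2)^k(3k - 2) + 2.
Then S(k+1) = S(k) + (-9(-2)^k·k) = ((-2)^k(3k - 2) + 2) + (-9(-2)^k·k).
Simplifying, S(k+1) = -6(-2)^k·k - 2(-2)^k + 2 = (-2)^(k+1)(3(k+1) - 2) + 2,
which is the closed form with N = k+1.
Hence, by induction on N, the claim holds for every N ≥ 1.

S(N) = (-2)^N(3N - 2) + 2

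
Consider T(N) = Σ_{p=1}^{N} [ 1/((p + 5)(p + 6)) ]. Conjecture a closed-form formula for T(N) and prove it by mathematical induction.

We claim T(N) = N/(6(N + 6)) for all N ≥ 1.
When N = 1: T(1) = 1/42, and the closed form gives 1/42. They agree.
Suppose the result is true for N = p, so T(p) = p/(6(p + 6)).
Then T(p+1) = T(p) + (1/((p + 6)(p + 7))) = (p/(6(p + 6))) + (1/((p + 6)(p + 7))).
Simplifying, T(p+1) = (p + 1)/(6(p + 7)) = (p+1)/(6((p+1) + 6)),
which is the closed form with N = p+1.
Hence, by induction on N, the claim holds for every N ≥ 1.

T(N) = N/(6(N + 6))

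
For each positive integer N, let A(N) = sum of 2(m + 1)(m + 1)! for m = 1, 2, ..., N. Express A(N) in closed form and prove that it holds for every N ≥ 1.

We claim A(N) = 2(N + 2)! - 4 for all N ≥ 1.
Base step (N = 1): A(1) = 8, and the closed form gives 8. They agree.
For the inductive step, assume it holds for an arbitrary m ≥ 1, so A(m) = 2(m + 2)! - 4.
Then A(m+1) = A(m) + (2(m + 2)(m + 2)!) = (2(m + 2)! - 4) + (2(m + 2)(m + 2)!).
Simplifying, A(m+1) = 2((m+1) + 2)! - 4,
which is the closed form with N = m+1.
Hence, by induction on N, the claim holds for every N ≥ 1.

A(N) = 2(N + 2)! - 4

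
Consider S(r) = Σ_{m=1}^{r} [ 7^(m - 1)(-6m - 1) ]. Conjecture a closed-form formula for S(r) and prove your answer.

We claim S(r) = -7^r·r for all r ≥ 1.
Base case (r = 1): S(1) = -7, and the closed form gives -7. They agree.
Inductive step: assume the claim holds for r = m, so S(m) = -7^m·m.
Then S(m+1) = S(m) + (7^m(-6m - 7)) = (-7^m·m) + (7^m(-6m - 7)).
Simplifying, S(m+1) = 7^(m + 1)(-m - 1) = -7^(m+1)·(m+1),
which is the closed form with r = m+1.
By the principle of mathematical induction, the result holds for all r ≥ 1.

S(r) = -7^r·r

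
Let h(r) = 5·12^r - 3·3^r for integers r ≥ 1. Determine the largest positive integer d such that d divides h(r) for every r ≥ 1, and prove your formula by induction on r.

Computing the first values: h(1) = 51 and h(2) = 693; gcd(51, 693) = 3, so d ≤ 3.
We prove 3 | 5·12^r - 3·3^r for all r ≥ 1 by induction on r.
Base step (r = 1): h(1) = 51 = 3·(17), so 3 | h(1).
Suppose the result is true for r = i, i.e. 3 | h(i). Then
h(i+1) − 12·h(i) = (5·12^(i+1) - 3·3^(i+1)) − 12·(5·12^i - 3·3^i) = (-3)·3^i·(3 − 12) = (27)·3^i. Since 3 | h(i) by the inductive hypothesis, 3 | 12·h(i); and 3 | 27 since 27 = 3·9. Therefore 3 | h(i+1).
Hence, by induction on r, the claim holds for every r ≥ 1.
Therefore the largest such d is 3.

d = 3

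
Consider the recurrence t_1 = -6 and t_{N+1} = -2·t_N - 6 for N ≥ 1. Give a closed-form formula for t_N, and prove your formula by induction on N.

t_N = -(-2)^(N + 1) - 2

Computing the first terms: t_1 = -6, t_2 = 6, t_3 = -18. This suggests t_N = -(-2)^(N + 1) - 2.
For the base case N = 1: the formula gives -6 = -6 = t_1.
Inductive step: assume the claim holds for N = m, so t_m = -(-2)^(m + 1) - 2.
Then t_{m+1} = -2·t_m - 6 = -2·(-(-2)^(m + 1) - 2) - 6 = -(-2)^(m + 2) - 2 = -(-2)^((m+1) + 1) - 2,
which is the claimed formula at N = m+1.
By the principle of mathematical induction, the result holds for all N ≥ 1.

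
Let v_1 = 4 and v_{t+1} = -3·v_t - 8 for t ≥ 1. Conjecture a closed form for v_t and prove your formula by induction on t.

Computing the first terms: v_1 = 4, v_2 = -20, v_3 = 52. This suggests v_t = -2(-3)^t - 2.
When t = 1: the formula gives 4 = 4 = v_1.
Inductive step: assume the claim holds for t = j, so v_j = -2(-3)^j - 2.
Then v_{j+1} = -3·v_j - 8 = -3·(-2(-3)^j - 2) - 8 = -2(-3)^(j + 1) - 2,
which is the claimed formula at t = j+1.
By the principle of mathematical induction, the result holds for all t ≥ 1.

v_t = -2(-3)^t - 2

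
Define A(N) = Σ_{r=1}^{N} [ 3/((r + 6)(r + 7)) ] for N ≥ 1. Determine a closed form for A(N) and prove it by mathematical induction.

A(N) = 3N/(7(N + 7))

We claim A(N) = 3N/(7(N + 7)) for all N ≥ 1.
When N = 1: A(1) = 3/56, and the closed form gives 3/56. They agree.
Suppose the result is true for N = r, so A(r) = 3r/(7(r + 7)).
Then A(r+1) = A(r) + (3/((r + 7)(r + 8))) = (3r/(7(r + 7))) + (3/((r + 7)(r + 8))).
Simplifying, A(r+1) = 3(r + 1)/(7(r + 8)) = 3(r+1)/(7((r+1) + 7)),
which is the closed form with N = r+1.
By the principle of mathematical induction, the result holds for all N ≥ 1.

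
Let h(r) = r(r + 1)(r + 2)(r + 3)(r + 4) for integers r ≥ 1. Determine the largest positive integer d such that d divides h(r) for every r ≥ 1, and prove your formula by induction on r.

d = 120

Computing the first values: h(1) = 120 and h(2) = 720; gcd(120, 720) = 120, so d ≤ 120.
We prove 120 | r(r + 1)(r + 2)(r + 3)(r + 4) for all r ≥ 1 by induction on r.
For the base case r = 1: h(1) = 120 = 120·(1), so 120 | h(1).
Suppose the result is true for r = m, i.e. 120 | h(m). Then
h(m+1) − h(m) = (m+1)·(m+2)·(m+3)·(m+4)·(m+5) − m·(m+1)·(m+2)·(m+3)·(m+4) = (m+1)·(m+2)·(m+3)·(m+4)·[(m+5) − m] = 5·(m+1)·(m+2)·(m+3)·(m+4). The product of 4 consecutive integers is divisible by (4)! = 24, so h(m+1) − h(m) is divisible by 5·24 = 120. By the inductive hypothesis 120 | h(m), hence 120 | h(m+1).
By the principle of mathematical induction, the result holds for all r ≥ 1.
Therefore the largest such d is 120.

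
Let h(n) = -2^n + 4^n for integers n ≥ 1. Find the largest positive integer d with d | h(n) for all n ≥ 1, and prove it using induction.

Computing the first values: h(1) = 2 and h(2) = 12; gcd(2, 12) = 2, so d ≤ 2.
We prove 2 | -2^n + 4^n for all n ≥ 1 by induction on n.
When n = 1: h(1) = 2 = 2·(1), so 2 | h(1).
Inductive step: suppose the statement holds for some r ≥ 1, i.e. 2 | h(r). Then
4^{r+1} − 2^{r+1} = 4·4^r − 2·2^r = 4·(4^r − 2^r) + (2)·2^r. The first term is divisible by 2 by the inductive hypothesis, and the second term (2)·2^r is divisible by 2 since 2 | 2. Hence 2 | h(r+1).
This completes the induction.
Therefore the largest such d is 2.

d = 2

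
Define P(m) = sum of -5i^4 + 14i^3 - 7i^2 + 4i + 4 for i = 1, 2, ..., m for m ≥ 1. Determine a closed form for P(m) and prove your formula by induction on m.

We claim P(m) = -m(m^4 - m^3 - 3m^2 - 2m - 5) for all m ≥ 1.
Base case (m = 1): P(1) = 10, and the closed form gives 10. They agree.
Inductive step: suppose the statement holds for some i ≥ 1, so P(i) = i(-i^4 + i^3 + 3i^2 + 2i + 5).
Then P(i+1) = P(i) + (-5i^4 - 6i^3 + 5i^2 + 12i + 10) = (i(-i^4 + i^3 + 3i^2 + 2i + 5)) + (-5i^4 - 6i^3 + 5i^2 + 12i + 10).
Simplifying, P(i+1) = -(i + 1)(i^4 + 3i^3 - 7i - 10) = -(i+1)((i+1)^4 - (i+1)^3 - 3(i+1)^2 - 2(i+1) - 5),
which is the closed form with m = i+1.
By the principle of mathematical induction, the result holds for all m ≥ 1.

P(m) = -m(m^4 - m^3 - 3m^2 - 2m - 5)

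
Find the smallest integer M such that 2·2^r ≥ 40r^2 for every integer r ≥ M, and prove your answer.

At r = 11: 4096 < 4840, so the inequality fails and M ≥ 12. We prove 2·2^r ≥ 40r^2 for all r ≥ 12.
For the base case r = 12: 2·2^r = 8192 and 40r^2 = 5760, so 8192 ≥ 5760.
For the inductive step, assume it holds for an arbitrary i ≥ 12, so 2·2^i ≥ 40i^2.
Then 2·2^(i + 1) = 2·(2·2^i) ≥ 2·(40i^2).
Also, for i ≥ 12 we have 2·(40i^2) ≥ 40(i+1)^2, since 2 ≥ (1 + 1/i)^2 for all i ≥ 12.
Combining, 2·2^(i + 1) ≥ 40(i+1)^2.
Hence, by induction on r, the claim holds for every r ≥ 12.
Hence the smallest such M is 12.

M = 12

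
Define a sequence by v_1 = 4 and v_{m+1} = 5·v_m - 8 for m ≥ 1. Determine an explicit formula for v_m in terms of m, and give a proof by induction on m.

v_m = 2·5^(m - 1) + 2

Computing the first terms: v_1 = 4, v_2 = 12, v_3 = 52. This suggests v_m = 2·5^(m - 1) + 2.
Base case (m = 1): the formula gives 4 = 4 = v_1.
Inductive step: suppose the statement holds for some k ≥ 1, so v_k = 2·5^(k - 1) + 2.
Then v_{k+1} = 5·v_k - 8 = 5·(2·5^(k - 1) + 2) - 8 = 2·5^k + 2 = 2·5^((k+1) - 1) + 2,
which is the claimed formula at m = k+1.
Hence, by induction on m, the claim holds for every m ≥ 1.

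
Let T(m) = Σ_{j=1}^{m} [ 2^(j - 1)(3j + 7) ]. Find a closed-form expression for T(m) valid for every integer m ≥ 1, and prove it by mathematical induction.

We claim T(m) = 2^m(3m + 4) - 4 for all m ≥ 1.
Base case (m = 1): T(1) = 10, and the closed form gives 10. They agree.
Inductive step: assume the claim holds for m = j, so T(j) = 2^j(3j + 4) - 4.
Then T(j+1) = T(j) + (2^j(3j + 10)) = (2^j(3j + 4) - 4) + (2^j(3j + 10)).
Simplifying, T(j+1) = 6·2^j·j + 14·2^j - 4 = 2^(j+1)(3(j+1) + 4) - 4,
which is the closed form with m = j+1.
By induction, the statement is established for all m ≥ 1.

T(m) = 2^m(3m + 4) - 4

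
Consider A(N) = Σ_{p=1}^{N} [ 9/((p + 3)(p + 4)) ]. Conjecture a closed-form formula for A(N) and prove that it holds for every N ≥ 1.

We claim A(N) = 9N/(4(N + 4)) for all N ≥ 1.
For the base case N = 1: A(1) = 9/20, and the closed form gives 9/20. They agree.
Suppose the result is true for N = p, so A(p) = 9p/(4(p + 4)).
Then A(p+1) = A(p) + (9/((p + 4)(p + 5))) = (9p/(4(p + 4))) + (9/((p + 4)(p + 5))).
Simplifying, A(p+1) = 9(p + 1)/(4(p + 5)) = 9(p+1)/(4((p+1) + 4)),
which is the closed form with N = p+1.
Hence, by induction on N, the claim holds for every N ≥ 1.

A(N) = 9N/(4(N + 4))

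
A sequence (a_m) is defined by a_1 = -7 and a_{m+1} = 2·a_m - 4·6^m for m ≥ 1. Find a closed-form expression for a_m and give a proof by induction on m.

Computing the first terms: a_1 = -7, a_2 = -38, a_3 = -220. This suggests a_m = -2^(m - 1) - 6^m.
For the base case m = 1: the formula gives -7 = -7 = a_1.
Inductive step: assume the claim holds for m = k, so a_k = -2^(k - 1) - 6^k.
Then a_{k+1} = 2·a_k - 4·6^k = 2·(-2^(k - 1) - 6^k) - 4·6^k = -2^k - 6^(k + 1) = -2^((k+1) - 1) - 6^(k+1),
which is the claimed formula at m = k+1.
This completes the induction.

a_m = -2^(m - 1) - 6^m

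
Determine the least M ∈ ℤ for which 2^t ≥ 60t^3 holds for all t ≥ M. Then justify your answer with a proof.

M = 19

At t = 18: 262144 < 349920, so the inequality fails and M ≥ 19. We prove 2^t ≥ 60t^3 for all t ≥ 19.
Base case (t = 19): 2^t = 524288 and 60t^3 = 411540, so 524288 ≥ 411540.
For the inductive step, assume it holds for an arbitrary p ≥ 19, so 2^p ≥ 60p^3.
Then 2^(p + 1) = 2·(2^p) ≥ 2·(60p^3).
Also, for p ≥ 19 we have 2·(60p^3) ≥ 60(p+1)^3, since 2 ≥ (1 + 1/p)^3 for all p ≥ 19.
Combining, 2^(p + 1) ≥ 60(p+1)^3.
This completes the induction.
Hence the smallest such M is 19.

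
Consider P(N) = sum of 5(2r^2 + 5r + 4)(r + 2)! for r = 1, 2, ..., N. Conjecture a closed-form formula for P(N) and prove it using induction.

P(N) = (10N + 5)(N + 3)! - 30

We claim P(N) = (10N + 5)(N + 3)! - 30 for all N ≥ 1.
Base case (N = 1): P(1) = 330, and the closed form gives 330. They agree.
For the inductive step, assume it holds for an arbitrary r ≥ 1, so P(r) = (10r + 5)(r + 3)! - 30.
Then P(r+1) = P(r) + (5(2r^2 + 9r + 11)(r + 3)!) = ((10r + 5)(r + 3)! - 30) + (5(2r^2 + 9r + 11)(r + 3)!).
Simplifying, P(r+1) = (10(r+1) + 5)((r+1) + 3)! - 30,
which is the closed form with N = r+1.
By the principle of mathematical induction, the result holds for all N ≥ 1.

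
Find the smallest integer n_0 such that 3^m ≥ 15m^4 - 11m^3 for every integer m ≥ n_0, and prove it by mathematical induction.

At m = 11: 177147 < 204974, so the inequality fails and n_0 ≥ 12. We prove 3^m ≥ 15m^4 - 11m^3 for all m ≥ 12.
Base case (m = 12): 3^m = 531441 and 15m^4 - 11m^3 = 292032, so 531441 ≥ 292032.
Inductive step: assume the claim holds for m = p, so 3^p ≥ 15p^4 - 11p^3.
Then 3^(p + 1) = 3·(3^p) ≥ 3·(15p^4 - 11p^3).
Also, for p ≥ 12 we have 3·(15p^4 - 11p^3) ≥ 15(p+1)^4 - 11(p+1)^3, since 3·(15p^4 - 11p^3) − (15(p+1)^4 - 11(p+1)^3) = 30p^4 - 82p^3 - 57p^2 - 27p - 4, which is nonnegative for all p ≥ 12.
Combining, 3^(p + 1) ≥ 15(p+1)^4 - 11(p+1)^3.
This completes the induction.
Hence the smallest such n_0 is 12.

n_0 = 12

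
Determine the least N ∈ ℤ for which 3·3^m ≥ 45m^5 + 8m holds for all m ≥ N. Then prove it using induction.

N = 15

At m = 14: 14348907 < 24202192, so the inequality fails and N ≥ 15. We prove 3·3^m ≥ 45m^5 + 8m for all m ≥ 15.
Base step (m = 15): 3·3^m = 43046721 and 45m^5 + 8m = 34171995, so 43046721 ≥ 34171995.
Inductive step: suppose the statement holds for some r ≥ 15, so 3·3^r ≥ 45r^5 + 8r.
Then 3·3^(r + 1) = 3·(3·3^r) ≥ 3·(45r^5 + 8r).
Also, for r ≥ 15 we have 3·(45r^5 + 8r) ≥ 45(r+1)^5 + 8(r+1), since 3·(45r^5 + 8r) − (45(r+1)^5 + 8(r+1)) = 90r^5 - 225r^4 - 450r^3 - 450r^2 - 209r - 53, which is nonnegative for all r ≥ 15.
Combining, 3·3^(r + 1) ≥ 45(r+1)^5 + 8(r+1).
Hence, by induction on m, the claim holds for every m ≥ 15.
Hence the smallest such N is 15.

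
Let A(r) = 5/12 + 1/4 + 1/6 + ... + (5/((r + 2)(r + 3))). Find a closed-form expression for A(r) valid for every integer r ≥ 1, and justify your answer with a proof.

A(r) = 5r/(3(r + 3))

We claim A(r) = 5r/(3(r + 3)) for all r ≥ 1.
Base step (r = 1): A(1) = 5/12, and the closed form gives 5/12. They agree.
Inductive step: suppose the statement holds for some m ≥ 1, so A(m) = 5m/(3(m + 3)).
Then A(m+1) = A(m) + (5/((m + 3)(m + 4))) = (5m/(3(m + 3))) + (5/((m + 3)(m + 4))).
Simplifying, A(m+1) = 5(m + 1)/(3(m + 4)) = 5(m+1)/(3((m+1) + 3)),
which is the closed form with r = m+1.
Hence, by induction on r, the claim holds for every r ≥ 1.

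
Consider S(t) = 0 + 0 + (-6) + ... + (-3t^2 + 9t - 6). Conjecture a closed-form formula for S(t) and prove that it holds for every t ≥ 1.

S(t) = -t(t - 2)(t - 1)

We claim S(t) = -t(t - 2)(t - 1) for all t ≥ 1.
For the base case t = 1: S(1) = 0, and the closed form gives 0. They agree.
For the inductive step, assume it holds for an arbitrary p ≥ 1, so S(p) = p(-p^2 + 3p - 2).
Then S(p+1) = S(p) + (3p(-p + 1)) = (p(-p^2 + 3p - 2)) + (3p(-p + 1)).
Simplifying, S(p+1) = -p(p - 1)(p + 1) = -(p+1)((p+1) - 2)((p+1) - 1),
which is the closed form with t = p+1.
By the principle of mathematical induction, the result holds for all t ≥ 1.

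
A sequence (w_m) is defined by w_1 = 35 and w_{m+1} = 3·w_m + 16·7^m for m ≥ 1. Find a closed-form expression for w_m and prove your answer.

Computing the first terms: w_1 = 35, w_2 = 217, w_3 = 1435. This suggests w_m = 7·3^(m - 1) + 4·7^m.
For the base case m = 1: the formula gives 35 = 35 = w_1.
For the inductive step, assume it holds for an arbitrary r ≥ 1, so w_r = 7·3^(r - 1) + 4·7^r.
Then w_{r+1} = 3·w_r + 16·7^r = 3·(7·3^(r - 1) + 4·7^r) + 16·7^r = 7·3^r + 4·7^(r + 1) = 7·3^((r+1) - 1) + 4·7^(r+1),
which is the claimed formula at m = r+1.
Hence, by induction on m, the claim holds for every m ≥ 1.

w_m = 7·3^(m - 1) + 4·7^m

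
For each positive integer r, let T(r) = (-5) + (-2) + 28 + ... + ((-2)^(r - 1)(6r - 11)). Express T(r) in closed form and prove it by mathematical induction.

We claim T(r) = (-2)^r(-2r + 3) - 3 for all r ≥ 1.
When r = 1: T(1) = -5, and the closed form gives -5. They agree.
For the inductive step, assume it holds for an arbitrary m ≥ 1, so T(m) = (-2)^m(-2m + 3) - 3.
Then T(m+1) = T(m) + ((-2)^m(6m - 5)) = ((-2)^m(-2m + 3) - 3) + ((-2)^m(6m - 5)).
Simplifying, T(m+1) = (-2)^(m + 1) + (-2)^(m + 2)m - 3 = (-2)^(m+1)(-2(m+1) + 3) - 3,
which is the closed form with r = m+1.
By the principle of mathematical induction, the result holds for all r ≥ 1.

T(r) = (-2)^r(-2r + 3) - 3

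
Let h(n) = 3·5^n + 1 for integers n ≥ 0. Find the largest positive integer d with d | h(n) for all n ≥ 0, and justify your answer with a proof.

Computing the first values: h(0) = 4 and h(1) = 16; gcd(4, 16) = 4, so d ≤ 4.
We prove 4 | 3·5^n + 1 for all n ≥ 0 by induction on n.
When n = 0: h(0) = 4 = 4·(1), so 4 | h(0).
Suppose the result is true for n = i, i.e. 4 | h(i). Then
h(i+1) = 3·5^(i+1) + 1 = 5·(3·5^i + 1) - 4 = 5·h(i) - 4. The first term is divisible by 4 by the inductive hypothesis, and -4 is divisible by 4. Hence 4 | h(i+1).
This completes the induction.
Therefore the largest such d is 4.

d = 4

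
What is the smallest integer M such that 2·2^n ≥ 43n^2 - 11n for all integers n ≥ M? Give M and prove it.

At n = 11: 4096 < 5082, so the inequality fails and M ≥ 12. We prove 2·2^n ≥ 43n^2 - 11n for all n ≥ 12.
Base case (n = 12): 2·2^n = 8192 and 43n^2 - 11n = 6060, so 8192 ≥ 6060.
For the inductive step, assume it holds for an arbitrary m ≥ 12, so 2·2^m ≥ 43m^2 - 11m.
Then 2·2^(m + 1) = 2·(2·2^m) ≥ 2·(43m^2 - 11m).
Also, for m ≥ 12 we have 2·(43m^2 - 11m) ≥ 43(m+1)^2 - 11(m+1), since 2·(43m^2 - 11m) − (43(m+1)^2 - 11(m+1)) = 43m^2 - 97m - 32, which is nonnegative for all m ≥ 12.
Combining, 2·2^(m + 1) ≥ 43(m+1)^2 - 11(m+1).
This completes the induction.
Hence the smallest such M is 12.

M = 12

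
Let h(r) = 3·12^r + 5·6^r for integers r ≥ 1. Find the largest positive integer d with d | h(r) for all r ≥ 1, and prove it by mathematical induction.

d = 6

Computing the first values: h(1) = 66 and h(2) = 612; gcd(66, 612) = 6, so d ≤ 6.
We prove 6 | 3·12^r + 5·6^r for all r ≥ 1 by induction on r.
Base case (r = 1): h(1) = 66 = 6·(11), so 6 | h(1).
Inductive step: suppose the statement holds for some j ≥ 1, i.e. 6 | h(j). Then
h(j+1) − 12·h(j) = (3·12^(j+1) + 5·6^(j+1)) − 12·(3·12^j + 5·6^j) = (5)·6^j·(6 − 12) = (-30)·6^j. Since 6 | h(j) by the inductive hypothesis, 6 | 12·h(j); and 6 | -30 since -30 = 6·-5. Therefore 6 | h(j+1).
Hence, by induction on r, the claim holds for every r ≥ 1.
Therefore the largest such d is 6.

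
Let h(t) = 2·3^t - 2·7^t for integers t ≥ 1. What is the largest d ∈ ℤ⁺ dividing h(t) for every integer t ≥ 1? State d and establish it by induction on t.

Computing the first values: h(1) = -8 and h(2) = -80; gcd(-8, -80) = 8, so d ≤ 8.
We prove 8 | 2·3^t - 2·7^t for all t ≥ 1 by induction on t.
For the base case t = 1: h(1) = -8 = 8·(-1), so 8 | h(1).
Inductive step: suppose the statement holds for some j ≥ 1, i.e. 8 | h(j). Then
h(j+1) − 7·h(j) = (2·3^(j+1) - 2·7^(j+1)) − 7·(2·3^j - 2·7^j) = (2)·3^j·(3 − 7) = (-8)·3^j. Since 8 | h(j) by the inductive hypothesis, 8 | 7·h(j); and 8 | -8 since -8 = 8·-1. Therefore 8 | h(j+1).
By the principle of mathematical induction, the result holds for all t ≥ 1.
Therefore the largest such d is 8.

d = 8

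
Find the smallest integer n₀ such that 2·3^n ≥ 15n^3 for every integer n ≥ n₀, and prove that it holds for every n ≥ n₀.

At n = 7: 4374 < 5145, so the inequality fails and n₀ ≥ 8. We prove 2·3^n ≥ 15n^3 for all n ≥ 8.
Base case (n = 8): 2·3^n = 13122 and 15n^3 = 7680, so 13122 ≥ 7680.
Inductive step: suppose the statement holds for some j ≥ 8, so 2·3^j ≥ 15j^3.
Then 2·3^(j + 1) = 3·(2·3^j) ≥ 3·(15j^3).
Also, for j ≥ 8 we have 3·(15j^3) ≥ 15(j+1)^3, since 3 ≥ (1 + 1/j)^3 for all j ≥ 8.
Combining, 2·3^(j + 1) ≥ 15(j+1)^3.
Hence, by induction on n, the claim holds for every n ≥ 8.
Hence the smallest such n₀ is 8.

n₀ = 8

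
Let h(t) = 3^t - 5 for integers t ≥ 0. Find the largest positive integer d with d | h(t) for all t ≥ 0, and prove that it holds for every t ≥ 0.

Computing the first values: h(0) = -4 and h(1) = -2; gcd(-4, -2) = 2, so d ≤ 2.
We prove 2 | 3^t - 5 for all t ≥ 0 by induction on t.
For the base case t = 0: h(0) = -4 = 2·(-2), so 2 | h(0).
Inductive step: suppose the statement holds for some p ≥ 0, i.e. 2 | h(p). Then
h(p+1) = 3^(p+1) - 5 = 3·(3^p - 5) + 10 = 3·h(p) + 10. The first term is divisible by 2 by the inductive hypothesis, and 10 is divisible by 2. Hence 2 | h(p+1).
By induction, the statement is established for all t ≥ 0.
Therefore the largest such d is 2.

d = 2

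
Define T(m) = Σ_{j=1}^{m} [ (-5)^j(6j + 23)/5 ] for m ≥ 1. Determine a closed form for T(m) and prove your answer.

T(m) = (-5)^m(m + 4) - 4

We claim T(m) = (-5)^m(m + 4) - 4 for all m ≥ 1.
When m = 1: T(1) = -29, and the closed form gives -29. They agree.
For the inductive step, assume it holds for an arbitrary j ≥ 1, so T(j) = (-5)^j(j + 4) - 4.
Then T(j+1) = T(j) + ((-5)^j(-6j - 29)) = ((-5)^j(j + 4) - 4) + ((-5)^j(-6j - 29)).
Simplifying, T(j+1) = -5(-5)^j·j - 25(-5)^j - 4 = (-5)^(j+1)((j+1) + 4) - 4,
which is the closed form with m = j+1.
By induction, the statement is established for all m ≥ 1.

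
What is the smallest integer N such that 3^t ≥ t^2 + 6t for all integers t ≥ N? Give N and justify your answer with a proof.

At t = 2: 9 < 16, so the inequality fails and N ≥ 3. We prove 3^t ≥ t^2 + 6t for all t ≥ 3.
Base case (t = 3): 3^t = 27 and t^2 + 6t = 27, so 27 ≥ 27.
Inductive step: assume the claim holds for t = k, so 3^k ≥ k^2 + 6k.
Then 3^(k + 1) = 3·(3^k) ≥ 3·(k^2 + 6k).
Also, for k ≥ 3 we have 3·(k^2 + 6k) ≥ (k+1)^2 + 6(k+1), since 3·(k^2 + 6k) − ((k+1)^2 + 6(k+1)) = 2k^2 + 10k - 7, which is nonnegative for all k ≥ 3.
Combining, 3^(k + 1) ≥ (k+1)^2 + 6(k+1).
Hence, by induction on t, the claim holds for every t ≥ 3.
Hence the smallest such N is 3.

N = 3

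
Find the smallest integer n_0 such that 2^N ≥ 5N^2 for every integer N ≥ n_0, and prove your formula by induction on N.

n_0 = 9

At N = 8: 256 < 320, so the inequality fails and n_0 ≥ 9. We prove 2^N ≥ 5N^2 for all N ≥ 9.
When N = 9: 2^N = 512 and 5N^2 = 405, so 512 ≥ 405.
For the inductive step, assume it holds for an arbitrary j ≥ 9, so 2^j ≥ 5j^2.
Then 2^(j + 1) = 2·(2^j) ≥ 2·(5j^2).
Also, for j ≥ 9 we have 2·(5j^2) ≥ 5(j+1)^2, since 2 ≥ (1 + 1/j)^2 for all j ≥ 9.
Combining, 2^(j + 1) ≥ 5(j+1)^2.
By the principle of mathematical induction, the result holds for all N ≥ 9.
Hence the smallest such n_0 is 9.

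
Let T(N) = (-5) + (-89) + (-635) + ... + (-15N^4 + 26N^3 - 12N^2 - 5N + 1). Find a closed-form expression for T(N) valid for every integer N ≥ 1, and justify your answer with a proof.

We claim T(N) = -N(3N^4 + N^3 - 4N^2 + 2N + 3) for all N ≥ 1.
Base case (N = 1): T(1) = -5, and the closed form gives -5. They agree.
Inductive step: suppose the statement holds for some r ≥ 1, so T(r) = r(-3r^4 - r^3 + 4r^2 - 2r - 3).
Then T(r+1) = T(r) + (-15r^4 - 34r^3 - 24r^2 - 11r - 5) = (r(-3r^4 - r^3 + 4r^2 - 2r - 3)) + (-15r^4 - 34r^3 - 24r^2 - 11r - 5).
Simplifying, T(r+1) = -(r + 1)(3r^4 + 13r^3 + 17r^2 + 9r + 5) = -(r+1)(3(r+1)^4 + (r+1)^3 - 4(r+1)^2 + 2(r+1) + 3),
which is the closed form with N = r+1.
By induction, the statement is established for all N ≥ 1.

T(N) = -N(3N^4 + N^3 - 4N^2 + 2N + 3)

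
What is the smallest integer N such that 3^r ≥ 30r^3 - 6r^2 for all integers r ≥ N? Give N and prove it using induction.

N = 10

At r = 9: 19683 < 21384, so the inequality fails and N ≥ 10. We prove 3^r ≥ 30r^3 - 6r^2 for all r ≥ 10.
For the base case r = 10: 3^r = 59049 and 30r^3 - 6r^2 = 29400, so 59049 ≥ 29400.
Inductive step: suppose the statement holds for some k ≥ 10, so 3^k ≥ 30k^3 - 6k^2.
Then 3^(k + 1) = 3·(3^k) ≥ 3·(30k^3 - 6k^2).
Also, for k ≥ 10 we have 3·(30k^3 - 6k^2) ≥ 30(k+1)^3 - 6(k+1)^2, since 3·(30k^3 - 6k^2) − (30(k+1)^3 - 6(k+1)^2) = 60k^3 - 102k^2 - 78k - 24, which is nonnegative for all k ≥ 10.
Combining, 3^(k + 1) ≥ 30(k+1)^3 - 6(k+1)^2.
Hence, by induction on r, the claim holds for every r ≥ 10.
Hence the smallest such N is 10.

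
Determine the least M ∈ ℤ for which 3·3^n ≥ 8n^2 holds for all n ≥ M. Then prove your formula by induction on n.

At n = 2: 27 < 32, so the inequality fails and M ≥ 3. We prove 3·3^n ≥ 8n^2 for all n ≥ 3.
When n = 3: 3·3^n = 81 and 8n^2 = 72, so 81 ≥ 72.
Inductive step: suppose the statement holds for some j ≥ 3, so 3·3^j ≥ 8j^2.
Then 3·3^(j + 1) = 3·(3·3^j) ≥ 3·(8j^2).
Also, for j ≥ 3 we have 3·(8j^2) ≥ 8(j+1)^2, since 3 ≥ (1 + 1/j)^2 for all j ≥ 3.
Combining, 3·3^(j + 1) ≥ 8(j+1)^2.
Hence, by induction on n, the claim holds for every n ≥ 3.
Hence the smallest such M is 3.

M = 3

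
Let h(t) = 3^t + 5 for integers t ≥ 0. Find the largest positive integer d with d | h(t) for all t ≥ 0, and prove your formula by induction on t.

d = 2

Computing the first values: h(0) = 6 and h(1) = 8; gcd(6, 8) = 2, so d ≤ 2.
We prove 2 | 3^t + 5 for all t ≥ 0 by induction on t.
For the base case t = 0: h(0) = 6 = 2·(3), so 2 | h(0).
Inductive step: suppose the statement holds for some p ≥ 0, i.e. 2 | h(p). Then
h(p+1) = 3^(p+1) + 5 = 3·(3^p + 5) - 10 = 3·h(p) - 10. The first term is divisible by 2 by the inductive hypothesis, and -10 is divisible by 2. Hence 2 | h(p+1).
By induction, the statement is established for all t ≥ 0.
Therefore the largest such d is 2.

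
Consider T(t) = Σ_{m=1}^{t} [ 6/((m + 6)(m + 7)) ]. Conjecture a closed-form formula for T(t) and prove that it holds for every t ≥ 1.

We claim T(t) = 6t/(7(t + 7)) for all t ≥ 1.
When t = 1: T(1) = 3/28, and the closed form gives 3/28. They agree.
Inductive step: suppose the statement holds for some m ≥ 1, so T(m) = 6m/(7(m + 7)).
Then T(m+1) = T(m) + (6/((m + 7)(m + 8))) = (6m/(7(m + 7))) + (6/((m + 7)(m + 8))).
Simplifying, T(m+1) = 6(m + 1)/(7(m + 8)) = 6(m+1)/(7((m+1) + 7)),
which is the closed form with t = m+1.
Hence, by induction on t, the claim holds for every t ≥ 1.

T(t) = 6t/(7(t + 7))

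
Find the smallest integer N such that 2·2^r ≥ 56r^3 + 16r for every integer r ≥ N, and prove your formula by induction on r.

N = 18

At r = 17: 262144 < 275400, so the inequality fails and N ≥ 18. We prove 2·2^r ≥ 56r^3 + 16r for all r ≥ 18.
When r = 18: 2·2^r = 524288 and 56r^3 + 16r = 326880, so 524288 ≥ 326880.
Suppose the result is true for r = j, so 2·2^j ≥ 56j^3 + 16j.
Then 2·2^(j + 1) = 2·(2·2^j) ≥ 2·(56j^3 + 16j).
Also, for j ≥ 18 we have 2·(56j^3 + 16j) ≥ 56(j+1)^3 + 16(j+1), since 2·(56j^3 + 16j) − (56(j+1)^3 + 16(j+1)) = 56j^3 - 168j^2 - 152j - 72, which is nonnegative for all j ≥ 18.
Combining, 2·2^(j + 1) ≥ 56(j+1)^3 + 16(j+1).
Hence, by induction on r, the claim holds for every r ≥ 18.
Hence the smallest such N is 18.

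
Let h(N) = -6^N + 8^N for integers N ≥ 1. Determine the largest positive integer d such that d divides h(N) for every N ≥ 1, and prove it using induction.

Computing the first values: h(1) = 2 and h(2) = 28; gcd(2, 28) = 2, so d ≤ 2.
We prove 2 | -6^N + 8^N for all N ≥ 1 by induction on N.
When N = 1: h(1) = 2 = 2·(1), so 2 | h(1).
Suppose the result is true for N = j, i.e. 2 | h(j). Then
8^{j+1} − 6^{j+1} = 8·8^j − 6·6^j = 8·(8^j − 6^j) + (2)·6^j. The first term is divisible by 2 by the inductive hypothesis, and the second term (2)·6^j is divisible by 2 since 2 | 2. Hence 2 | h(j+1).
By the principle of mathematical induction, the result holds for all N ≥ 1.
Therefore the largest such d is 2.

d = 2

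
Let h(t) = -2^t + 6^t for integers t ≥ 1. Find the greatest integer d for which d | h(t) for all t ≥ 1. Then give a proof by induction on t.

Computing the first values: h(1) = 4 and h(2) = 32; gcd(4, 32) = 4, so d ≤ 4.
We prove 4 | -2^t + 6^t for all t ≥ 1 by induction on t.
For the base case t = 1: h(1) = 4 = 4·(1), so 4 | h(1).
Suppose the result is true for t = k, i.e. 4 | h(k). Then
6^{k+1} − 2^{k+1} = 6·6^k − 2·2^k = 6·(6^k − 2^k) + (4)·2^k. The first term is divisible by 4 by the inductive hypothesis, and the second term (4)·2^k is divisible by 4 since 4 | 4. Hence 4 | h(k+1).
Hence, by induction on t, the claim holds for every t ≥ 1.
Therefore the largest such d is 4.

d = 4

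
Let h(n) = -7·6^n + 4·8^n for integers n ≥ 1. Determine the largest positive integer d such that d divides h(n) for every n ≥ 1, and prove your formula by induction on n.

Computing the first values: h(1) = -10 and h(2) = 4; gcd(-10, 4) = 2, so d ≤ 2.
We prove 2 | -7·6^n + 4·8^n for all n ≥ 1 by induction on n.
When n = 1: h(1) = -10 = 2·(-5), so 2 | h(1).
Inductive step: suppose the statement holds for some r ≥ 1, i.e. 2 | h(r). Then
h(r+1) − 8·h(r) = (-7·6^(r+1) + 4·8^(r+1)) − 8·(-7·6^r + 4·8^r) = (-7)·6^r·(6 − 8) = (14)·6^r. Since 2 | h(r) by the inductive hypothesis, 2 | 8·h(r); and 2 | 14 since 14 = 2·7. Therefore 2 | h(r+1).
By the principle of mathematical induction, the result holds for all n ≥ 1.
Therefore the largest such d is 2.

d = 2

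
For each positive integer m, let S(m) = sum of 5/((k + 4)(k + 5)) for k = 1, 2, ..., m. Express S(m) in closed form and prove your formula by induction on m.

We claim S(m) = m/(m + 5) for all m ≥ 1.
Base case (m = 1): S(1) = 1/6, and the closed form gives 1/6. They agree.
Inductive step: suppose the statement holds for some k ≥ 1, so S(k) = k/(k + 5).
Then S(k+1) = S(k) + (5/((k + 5)(k + 6))) = (k/(k + 5)) + (5/((k + 5)(k + 6))).
Simplifying, S(k+1) = (k + 1)/(k + 6) = (k+1)/((k+1) + 5),
which is the closed form with m = k+1.
Hence, by induction on m, the claim holds for every m ≥ 1.

S(m) = m/(m + 5)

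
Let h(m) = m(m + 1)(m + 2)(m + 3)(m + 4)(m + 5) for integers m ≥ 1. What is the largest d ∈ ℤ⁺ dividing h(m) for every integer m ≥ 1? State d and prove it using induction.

Computing the first values: h(1) = 720 and h(2) = 5040; gcd(720, 5040) = 720, so d ≤ 720.
We prove 720 | m(m + 1)(m + 2)(m + 3)(m + 4)(m + 5) for all m ≥ 1 by induction on m.
When m = 1: h(1) = 720 = 720·(1), so 720 | h(1).
Suppose the result is true for m = r, i.e. 720 | h(r). Then
h(r+1) − h(r) = (r+1)·(r+2)·(r+3)·(r+4)·(r+5)·(r+6) − r·(r+1)·(r+2)·(r+3)·(r+4)·(r+5) = (r+1)·(r+2)·(r+3)·(r+4)·(r+5)·[(r+6) − r] = 6·(r+1)·(r+2)·(r+3)·(r+4)·(r+5). The product of 5 consecutive integers is divisible by (5)! = 120, so h(r+1) − h(r) is divisible by 6·120 = 720. By the inductive hypothesis 720 | h(r), hence 720 | h(r+1).
This completes the induction.
Therefore the largest such d is 720.

d = 720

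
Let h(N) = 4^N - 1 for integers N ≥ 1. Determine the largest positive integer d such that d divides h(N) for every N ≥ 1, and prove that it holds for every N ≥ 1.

d = 3

Computing the first values: h(1) = 3 and h(2) = 15; gcd(3, 15) = 3, so d ≤ 3.
We prove 3 | 4^N - 1 for all N ≥ 1 by induction on N.
Base case (N = 1): h(1) = 3 = 3·(1), so 3 | h(1).
For the inductive step, assume it holds for an arbitrary j ≥ 1, i.e. 3 | h(j). Then
4^{j+1} − 1^{j+1} = 4·4^j − 1·1^j = 4·(4^j − 1^j) + (3)·1^j. The first term is divisible by 3 by the inductive hypothesis, and the second term (3)·1^j is divisible by 3 since 3 | 3. Hence 3 | h(j+1).
By the principle of mathematical induction, the result holds for all N ≥ 1.
Therefore the largest such d is 3.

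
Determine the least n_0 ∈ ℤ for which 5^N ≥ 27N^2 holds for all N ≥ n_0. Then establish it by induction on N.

At N = 3: 125 < 243, so the inequality fails and n_0 ≥ 4. We prove 5^N ≥ 27N^2 for all N ≥ 4.
When N = 4: 5^N = 625 and 27N^2 = 432, so 625 ≥ 432.
Inductive step: suppose the statement holds for some r ≥ 4, so 5^r ≥ 27r^2.
Then 5^(r + 1) = 5·(5^r) ≥ 5·(27r^2).
Also, for r ≥ 4 we have 5·(27r^2) ≥ 27(r+1)^2, since 5 ≥ (1 + 1/r)^2 for all r ≥ 4.
Combining, 5^(r + 1) ≥ 27(r+1)^2.
This completes the induction.
Hence the smallest such n_0 is 4.

n_0 = 4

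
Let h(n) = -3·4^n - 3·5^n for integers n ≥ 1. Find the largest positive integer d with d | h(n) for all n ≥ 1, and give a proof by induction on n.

d = 3

Computing the first values: h(1) = -27 and h(2) = -123; gcd(-27, -123) = 3, so d ≤ 3.
We prove 3 | -3·4^n - 3·5^n for all n ≥ 1 by induction on n.
Base step (n = 1): h(1) = -27 = 3·(-9), so 3 | h(1).
Suppose the result is true for n = m, i.e. 3 | h(m). Then
h(m+1) − 5·h(m) = (-3·4^(m+1) - 3·5^(m+1)) − 5·(-3·4^m - 3·5^m) = (-3)·4^m·(4 − 5) = (3)·4^m. Since 3 | h(m) by the inductive hypothesis, 3 | 5·h(m); and 3 | 3 since 3 = 3·1. Therefore 3 | h(m+1).
This completes the induction.
Therefore the largest such d is 3.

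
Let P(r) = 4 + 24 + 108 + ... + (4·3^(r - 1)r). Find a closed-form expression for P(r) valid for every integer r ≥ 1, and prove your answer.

P(r) = 3^r(2r - 1) + 1

We claim P(r) = 3^r(2r - 1) + 1 for all r ≥ 1.
Base step (r = 1): P(1) = 4, and the closed form gives 4. They agree.
Suppose the result is true for r = j, so P(j) = 3^j(2j - 1) + 1.
Then P(j+1) = P(j) + (4·3^j(j + 1)) = (3^j(2j - 1) + 1) + (4·3^j(j + 1)).
Simplifying, P(j+1) = 6·3^j·j + 3·3^j + 1 = 3^(j+1)(2(j+1) - 1) + 1,
which is the closed form with r = j+1.
By induction, the statement is established for all r ≥ 1.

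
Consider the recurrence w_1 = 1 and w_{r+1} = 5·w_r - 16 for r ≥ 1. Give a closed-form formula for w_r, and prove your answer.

w_r = -3·5^(r - 1) + 4

Computing the first terms: w_1 = 1, w_2 = -11, w_3 = -71. This suggests w_r = -3·5^(r - 1) + 4.
When r = 1: the formula gives 1 = 1 = w_1.
Inductive step: suppose the statement holds for some p ≥ 1, so w_p = -3·5^(p - 1) + 4.
Then w_{p+1} = 5·w_p - 16 = 5·(-3·5^(p - 1) + 4) - 16 = -3·5^p + 4 = -3·5^((p+1) - 1) + 4,
which is the claimed formula at r = p+1.
This completes the induction.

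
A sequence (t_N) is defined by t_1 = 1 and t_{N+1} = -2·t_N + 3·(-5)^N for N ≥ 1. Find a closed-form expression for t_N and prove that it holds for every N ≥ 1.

Computing the first terms: t_1 = 1, t_2 = -17, t_3 = 109. This suggests t_N = -(-2)^(N + 1) - (-5)^N.
For the base case N = 1: the formula gives 1 = 1 = t_1.
For the inductive step, assume it holds for an arbitrary j ≥ 1, so t_j = -(-2)^(j + 1) - (-5)^j.
Then t_{j+1} = -2·t_j + 3·(-5)^j = -2·(-(-2)^(j + 1) - (-5)^j) + 3·(-5)^j = -(-2)^(j + 2) - (-5)^(j + 1) = -(-2)^((j+1) + 1) - (-5)^(j+1),
which is the claimed formula at N = j+1.
This completes the induction.

t_N = -(-2)^(N + 1) - (-5)^N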